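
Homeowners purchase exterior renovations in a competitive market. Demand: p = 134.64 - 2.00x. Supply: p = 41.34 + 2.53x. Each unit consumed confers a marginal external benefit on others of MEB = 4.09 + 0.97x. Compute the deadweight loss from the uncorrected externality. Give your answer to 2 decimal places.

DWL = 81.36

Market equilibrium (private): 41.34 + 2.53x = 134.64 - 2.00x → x_m = 20.5960.
Social marginal benefit = demand + MEB = 138.73 - 1.03x.
Set SMB = MC: 138.73 - 1.03x = 41.34 + 2.53x → x* = 27.3567.
The loss is the area between SMB and MC from x* to x_m; with linear curves that's a triangle of height MEB(x_m).
DWL = ½ × 6.7607 × 24.0681 = 81.3586.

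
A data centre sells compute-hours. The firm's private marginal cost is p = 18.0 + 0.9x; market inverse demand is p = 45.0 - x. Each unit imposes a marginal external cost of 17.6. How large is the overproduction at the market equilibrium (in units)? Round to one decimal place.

9.3 units

Market equilibrium (private): 18.0 + 0.9x = 45.0 - x → x_m = 14.2105.
Social marginal cost = private MC + MEC = 35.6 + 0.9x.
Set SMC = demand: 35.6 + 0.9x = 45.0 - x → x* = 4.9474.
Gap = |14.2105 − 4.9474| = 9.2631.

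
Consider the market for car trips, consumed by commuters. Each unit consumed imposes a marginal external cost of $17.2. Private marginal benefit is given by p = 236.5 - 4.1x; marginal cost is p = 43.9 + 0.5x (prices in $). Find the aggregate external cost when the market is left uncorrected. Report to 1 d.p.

Market equilibrium (private): 43.9 + 0.5x = 236.5 - 4.1x → x_m = 41.8696.
Total external cost = MEC × x_m = 17.2 × 41.8696 = 720.1571.

$720.2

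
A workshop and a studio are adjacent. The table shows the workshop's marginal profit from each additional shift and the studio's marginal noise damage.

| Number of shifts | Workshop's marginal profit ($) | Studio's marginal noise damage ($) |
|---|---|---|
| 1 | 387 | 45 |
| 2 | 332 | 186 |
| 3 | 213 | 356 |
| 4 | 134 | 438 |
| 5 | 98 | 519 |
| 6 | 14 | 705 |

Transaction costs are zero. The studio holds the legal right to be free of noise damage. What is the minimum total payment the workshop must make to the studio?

$231

Efficient level: marginal profit ≥ marginal noise damage through level 2, so k* = 2.
With the studio holding the right, the workshop must at least compensate total damage at k*: 45 + 186 = 231.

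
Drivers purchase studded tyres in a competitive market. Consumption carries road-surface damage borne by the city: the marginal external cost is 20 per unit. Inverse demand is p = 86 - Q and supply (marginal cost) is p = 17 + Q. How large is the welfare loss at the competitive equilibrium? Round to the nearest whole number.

DWL = 100

Market equilibrium (private): 17 + Q = 86 - Q → Q_m = 34.5000.
Social marginal benefit = demand − MEC = 66 - Q.
Set SMB = MC: 66 - Q = 17 + Q → Q* = 24.5000.
Between Q* and Q_m the wedge MC − SMB runs linearly from 0 to MEC(Q_m), so the loss is a triangle.
DWL = ½ × 10.0000 × 20.0000 = 100.0000.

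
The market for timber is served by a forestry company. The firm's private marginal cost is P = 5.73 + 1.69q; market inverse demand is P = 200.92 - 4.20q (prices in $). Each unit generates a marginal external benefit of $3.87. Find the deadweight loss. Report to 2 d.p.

Market equilibrium (private): 5.73 + 1.69q = 200.92 - 4.20q → q_m = 33.1392.
Social marginal cost = private MC − MEB = 1.86 + 1.69q.
Set SMC = demand: 1.86 + 1.69q = 200.92 - 4.20q → q* = 33.7963.
Height of the DWL triangle at q_m is demand(q_m) − SMC(q_m) = MEB(q_m) = 3.8700.
DWL = ½ × 0.6571 × 3.8700 = 1.2715.

DWL = $1.27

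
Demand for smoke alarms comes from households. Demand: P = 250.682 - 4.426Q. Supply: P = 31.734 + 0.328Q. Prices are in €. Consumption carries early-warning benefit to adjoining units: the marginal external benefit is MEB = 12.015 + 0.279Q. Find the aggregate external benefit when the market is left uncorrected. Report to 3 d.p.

Market equilibrium (private): 31.734 + 0.328Q = 250.682 - 4.426Q → Q_m = 46.0555.
Total external benefit = ∫₀^{Q_m} (12.015 + 0.279Q) dQ = 12.015×46.0555 + ½×0.279×46.0555² = 849.2515.

€849.252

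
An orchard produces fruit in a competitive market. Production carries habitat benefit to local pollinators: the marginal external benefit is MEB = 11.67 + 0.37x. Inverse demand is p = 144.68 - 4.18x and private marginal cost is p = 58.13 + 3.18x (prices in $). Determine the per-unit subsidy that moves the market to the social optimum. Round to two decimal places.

Social marginal cost = private MC − MEB = 46.46 + 2.81x.
Set SMC = demand: 46.46 + 2.81x = 144.68 - 4.18x → x* = 14.0515.
The Pigouvian subsidy equals MEB at x*: 11.67 + 0.37×14.0515 = 16.8691.

subsidy = $16.87 per unit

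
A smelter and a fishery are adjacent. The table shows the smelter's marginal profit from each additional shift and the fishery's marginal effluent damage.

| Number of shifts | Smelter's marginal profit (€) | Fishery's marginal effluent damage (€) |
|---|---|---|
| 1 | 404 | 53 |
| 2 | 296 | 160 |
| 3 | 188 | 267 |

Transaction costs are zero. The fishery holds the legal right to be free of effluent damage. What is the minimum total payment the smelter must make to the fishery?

€213

Efficient level: marginal profit ≥ marginal effluent damage through level 2, so k* = 2.
With the fishery holding the right, the smelter must at least compensate total damage at k*: 53 + 160 = 213.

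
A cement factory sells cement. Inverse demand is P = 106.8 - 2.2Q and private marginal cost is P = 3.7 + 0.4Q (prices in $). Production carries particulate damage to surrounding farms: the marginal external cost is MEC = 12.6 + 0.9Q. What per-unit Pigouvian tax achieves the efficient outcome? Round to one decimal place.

tax = $35.9 per unit

Social marginal cost = private MC + MEC = 16.3 + 1.3Q.
Set SMC = demand: 16.3 + 1.3Q = 106.8 - 2.2Q → Q* = 25.8571.
The Pigouvian tax equals MEC at Q*: 12.6 + 0.9×25.8571 = 35.8714.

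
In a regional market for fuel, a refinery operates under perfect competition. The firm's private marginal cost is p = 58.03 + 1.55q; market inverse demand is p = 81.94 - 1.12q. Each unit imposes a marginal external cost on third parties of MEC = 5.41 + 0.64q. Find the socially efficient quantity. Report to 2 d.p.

Social marginal cost = private MC + MEC = 63.44 + 2.19q.
Set SMC = demand: 63.44 + 2.19q = 81.94 - 1.12q → q* = 5.5891.

q* = 5.59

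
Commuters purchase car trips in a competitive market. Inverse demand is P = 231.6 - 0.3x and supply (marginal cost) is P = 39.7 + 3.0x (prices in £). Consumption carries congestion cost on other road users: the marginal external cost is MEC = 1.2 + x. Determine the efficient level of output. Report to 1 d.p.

x* = 44.3

Social marginal benefit = demand − MEC = 230.4 - 1.3x.
Set SMB = MC: 230.4 - 1.3x = 39.7 + 3.0x → x* = 44.3488.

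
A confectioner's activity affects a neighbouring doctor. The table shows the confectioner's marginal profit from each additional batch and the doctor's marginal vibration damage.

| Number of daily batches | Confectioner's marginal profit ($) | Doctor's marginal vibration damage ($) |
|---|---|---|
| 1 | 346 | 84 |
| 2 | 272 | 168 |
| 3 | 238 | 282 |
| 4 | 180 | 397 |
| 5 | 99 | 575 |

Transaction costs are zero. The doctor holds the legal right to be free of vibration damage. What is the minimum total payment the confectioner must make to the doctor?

Efficient level: marginal profit ≥ marginal vibration damage through level 2, so k* = 2.
With the doctor holding the right, the confectioner must at least compensate total damage at k*: 84 + 168 = 252.

$252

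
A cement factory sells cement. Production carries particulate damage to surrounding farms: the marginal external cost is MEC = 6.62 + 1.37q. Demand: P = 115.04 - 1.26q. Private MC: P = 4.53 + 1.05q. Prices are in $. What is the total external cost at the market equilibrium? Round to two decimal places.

Market equilibrium (private): 4.53 + 1.05q = 115.04 - 1.26q → q_m = 47.8398.
Total external cost = ∫₀^{q_m} (6.62 + 1.37q) dq = 6.62×47.8398 + ½×1.37×47.8398² = 1884.4223.

$1884.42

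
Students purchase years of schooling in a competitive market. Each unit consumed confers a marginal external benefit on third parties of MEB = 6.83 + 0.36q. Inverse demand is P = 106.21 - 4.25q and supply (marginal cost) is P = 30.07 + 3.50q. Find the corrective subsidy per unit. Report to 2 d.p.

Social marginal benefit = demand + MEB = 113.04 - 3.89q.
Set SMB = MC: 113.04 - 3.89q = 30.07 + 3.50q → q* = 11.2273.
The Pigouvian subsidy equals MEB at q*: 6.83 + 0.36×11.2273 = 10.8718.

subsidy = 10.87 per unit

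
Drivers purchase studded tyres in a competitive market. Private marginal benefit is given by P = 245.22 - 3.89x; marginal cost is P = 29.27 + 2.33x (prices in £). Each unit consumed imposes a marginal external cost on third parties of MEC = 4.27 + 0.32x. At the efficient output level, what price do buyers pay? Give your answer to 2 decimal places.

P = £119.31

Social marginal benefit = demand − MEC = 240.95 - 4.21x.
Set SMB = MC: 240.95 - 4.21x = 29.27 + 2.33x → x* = 32.3670.
Consumer price on the demand curve at x*: 245.22 − 3.89×32.3670 = 119.3124.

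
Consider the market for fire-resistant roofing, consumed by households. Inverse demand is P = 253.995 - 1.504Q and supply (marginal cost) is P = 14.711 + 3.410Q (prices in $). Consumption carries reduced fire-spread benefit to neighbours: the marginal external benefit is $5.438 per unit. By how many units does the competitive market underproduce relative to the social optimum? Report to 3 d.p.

Market equilibrium (private): 14.711 + 3.410Q = 253.995 - 1.504Q → Q_m = 48.6943.
Social marginal benefit = demand + MEB = 259.433 - 1.504Q.
Set SMB = MC: 259.433 - 1.504Q = 14.711 + 3.410Q → Q* = 49.8010.
Gap = |48.6943 − 49.8010| = 1.1067.

1.107 units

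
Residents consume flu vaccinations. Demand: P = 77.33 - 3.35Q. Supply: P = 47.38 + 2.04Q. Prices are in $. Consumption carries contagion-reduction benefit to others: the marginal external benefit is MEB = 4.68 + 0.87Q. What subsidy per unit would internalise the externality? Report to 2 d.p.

Social marginal benefit = demand + MEB = 82.01 - 2.48Q.
Set SMB = MC: 82.01 - 2.48Q = 47.38 + 2.04Q → Q* = 7.6615.
The Pigouvian subsidy equals MEB at Q*: 4.68 + 0.87×7.6615 = 11.3455.

subsidy = $11.35 per unit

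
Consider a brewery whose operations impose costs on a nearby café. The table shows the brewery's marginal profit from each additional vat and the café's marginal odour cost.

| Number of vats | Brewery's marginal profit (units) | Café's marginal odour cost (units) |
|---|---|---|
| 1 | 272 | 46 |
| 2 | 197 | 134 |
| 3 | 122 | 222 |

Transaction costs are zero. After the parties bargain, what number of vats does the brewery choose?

2

Bargaining reaches the level where marginal profit last exceeds marginal odour cost.
That holds through level 2 (197 ≥ 134) but not at 3 (122 < 222).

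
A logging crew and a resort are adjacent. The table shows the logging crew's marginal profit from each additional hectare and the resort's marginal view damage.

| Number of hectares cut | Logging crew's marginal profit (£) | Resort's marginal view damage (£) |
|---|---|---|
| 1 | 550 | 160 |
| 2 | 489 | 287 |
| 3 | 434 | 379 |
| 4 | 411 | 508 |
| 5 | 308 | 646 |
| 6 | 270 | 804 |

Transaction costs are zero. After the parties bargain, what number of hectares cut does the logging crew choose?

Bargaining reaches the level where marginal profit last exceeds marginal view damage.
That holds through level 3 (434 ≥ 379) but not at 4 (411 < 508).

3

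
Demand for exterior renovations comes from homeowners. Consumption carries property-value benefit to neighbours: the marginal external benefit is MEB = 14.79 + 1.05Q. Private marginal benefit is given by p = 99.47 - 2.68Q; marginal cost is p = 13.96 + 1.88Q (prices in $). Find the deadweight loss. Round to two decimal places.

Market equilibrium (private): 13.96 + 1.88Q = 99.47 - 2.68Q → Q_m = 18.7522.
Social marginal benefit = demand + MEB = 114.26 - 1.63Q.
Set SMB = MC: 114.26 - 1.63Q = 13.96 + 1.88Q → Q* = 28.5755.
The welfare-loss triangle has base |Q_m − Q*| and height MEB(Q_m) (the vertical gap between SMB and MC is zero at Q* and MEB at Q_m).
DWL = ½ × 9.8233 × 34.4798 = 169.3527.

DWL = $169.35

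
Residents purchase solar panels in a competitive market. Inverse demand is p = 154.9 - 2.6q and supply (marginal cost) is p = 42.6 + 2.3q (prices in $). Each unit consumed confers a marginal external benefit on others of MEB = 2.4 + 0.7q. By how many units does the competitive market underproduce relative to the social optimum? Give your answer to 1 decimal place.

Market equilibrium (private): 42.6 + 2.3q = 154.9 - 2.6q → q_m = 22.9184.
Social marginal benefit = demand + MEB = 157.3 - 1.9q.
Set SMB = MC: 157.3 - 1.9q = 42.6 + 2.3q → q* = 27.3095.
Gap = |22.9184 − 27.3095| = 4.3911.

4.4 units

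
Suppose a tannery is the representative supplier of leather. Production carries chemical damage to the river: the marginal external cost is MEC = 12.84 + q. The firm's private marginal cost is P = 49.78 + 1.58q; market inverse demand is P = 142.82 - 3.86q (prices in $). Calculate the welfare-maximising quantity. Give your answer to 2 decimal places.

q* = 12.45

Social marginal cost = private MC + MEC = 62.62 + 2.58q.
Set SMC = demand: 62.62 + 2.58q = 142.82 - 3.86q → q* = 12.4534.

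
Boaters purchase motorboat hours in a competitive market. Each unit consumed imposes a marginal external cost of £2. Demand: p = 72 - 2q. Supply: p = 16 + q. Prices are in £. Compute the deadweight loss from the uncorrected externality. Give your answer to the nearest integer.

Market equilibrium (private): 16 + q = 72 - 2q → q_m = 18.6667.
Social marginal benefit = demand − MEC = 70 - 2q.
Set SMB = MC: 70 - 2q = 16 + q → q* = 18.0000.
The loss is the area between SMB and MC from q* to q_m; with linear curves that's a triangle of height MEC(q_m).
DWL = ½ × 0.6667 × 2.0000 = 0.6667.

DWL = £1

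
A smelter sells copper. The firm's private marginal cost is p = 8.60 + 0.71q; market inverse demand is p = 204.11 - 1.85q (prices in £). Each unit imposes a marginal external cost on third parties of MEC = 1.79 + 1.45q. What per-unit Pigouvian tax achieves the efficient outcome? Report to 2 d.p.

Social marginal cost = private MC + MEC = 10.39 + 2.16q.
Set SMC = demand: 10.39 + 2.16q = 204.11 - 1.85q → q* = 48.3092.
The Pigouvian tax equals MEC at q*: 1.79 + 1.45×48.3092 = 71.8383.

tax = £71.84 per unit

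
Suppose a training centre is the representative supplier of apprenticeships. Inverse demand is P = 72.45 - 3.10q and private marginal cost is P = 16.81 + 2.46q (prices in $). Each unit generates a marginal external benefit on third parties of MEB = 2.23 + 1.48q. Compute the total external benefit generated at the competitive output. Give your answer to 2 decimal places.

Market equilibrium (private): 16.81 + 2.46q = 72.45 - 3.10q → q_m = 10.0072.
Total external benefit = ∫₀^{q_m} (2.23 + 1.48q) dq = 2.23×10.0072 + ½×1.48×10.0072² = 96.4227.

$96.42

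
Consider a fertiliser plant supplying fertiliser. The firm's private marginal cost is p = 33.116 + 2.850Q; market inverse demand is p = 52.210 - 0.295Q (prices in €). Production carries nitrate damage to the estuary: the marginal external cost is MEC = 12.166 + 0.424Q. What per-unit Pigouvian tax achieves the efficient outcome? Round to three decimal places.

Social marginal cost = private MC + MEC = 45.282 + 3.274Q.
Set SMC = demand: 45.282 + 3.274Q = 52.210 - 0.295Q → Q* = 1.9412.
The Pigouvian tax equals MEC at Q*: 12.166 + 0.424×1.9412 = 12.9891.

tax = €12.989 per unit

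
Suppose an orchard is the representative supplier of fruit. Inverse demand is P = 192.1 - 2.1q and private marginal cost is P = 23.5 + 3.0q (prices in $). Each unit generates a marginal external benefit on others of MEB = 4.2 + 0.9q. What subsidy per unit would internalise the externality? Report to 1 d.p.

subsidy = $41.2 per unit

Social marginal cost = private MC − MEB = 19.3 + 2.1q.
Set SMC = demand: 19.3 + 2.1q = 192.1 - 2.1q → q* = 41.1429.
The Pigouvian subsidy equals MEB at q*: 4.2 + 0.9×41.1429 = 41.2286.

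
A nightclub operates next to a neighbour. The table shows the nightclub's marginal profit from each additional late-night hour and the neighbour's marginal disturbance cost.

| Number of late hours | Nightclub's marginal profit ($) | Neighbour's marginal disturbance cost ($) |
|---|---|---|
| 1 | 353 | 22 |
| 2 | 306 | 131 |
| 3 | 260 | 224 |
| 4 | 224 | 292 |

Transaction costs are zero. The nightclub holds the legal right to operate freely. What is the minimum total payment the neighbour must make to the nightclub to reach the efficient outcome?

$224

Left alone the nightclub would choose level 4 (marginal profit stays positive).
Efficient level: k* = 3 (marginal profit ≥ marginal disturbance cost through 3).
The neighbour must at least cover the nightclub's forgone profit from cutting 4→3: 224 = 224.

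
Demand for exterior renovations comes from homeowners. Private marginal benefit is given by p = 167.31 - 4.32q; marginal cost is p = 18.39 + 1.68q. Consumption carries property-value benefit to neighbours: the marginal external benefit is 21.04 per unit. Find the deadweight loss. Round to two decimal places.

Market equilibrium (private): 18.39 + 1.68q = 167.31 - 4.32q → q_m = 24.8200.
Social marginal benefit = demand + MEB = 188.35 - 4.32q.
Set SMB = MC: 188.35 - 4.32q = 18.39 + 1.68q → q* = 28.3267.
Height of the DWL triangle at q_m is SMB(q_m) − MC(q_m) = MEB(q_m) = 21.0400.
DWL = ½ × 3.5067 × 21.0400 = 36.8905.

DWL = 36.89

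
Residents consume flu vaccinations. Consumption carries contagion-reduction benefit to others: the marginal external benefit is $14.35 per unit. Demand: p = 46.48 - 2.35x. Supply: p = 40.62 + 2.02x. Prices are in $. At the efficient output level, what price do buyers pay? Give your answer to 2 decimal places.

Social marginal benefit = demand + MEB = 60.83 - 2.35x.
Set SMB = MC: 60.83 - 2.35x = 40.62 + 2.02x → x* = 4.6247.
Consumer price on the demand curve at x*: 46.48 − 2.35×4.6247 = 35.6120.

P = $35.61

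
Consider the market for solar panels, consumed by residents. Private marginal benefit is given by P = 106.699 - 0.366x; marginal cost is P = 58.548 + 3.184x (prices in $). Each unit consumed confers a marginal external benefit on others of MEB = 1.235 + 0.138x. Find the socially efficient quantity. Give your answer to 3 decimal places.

x* = 14.474

Social marginal benefit = demand + MEB = 107.934 - 0.228x.
Set SMB = MC: 107.934 - 0.228x = 58.548 + 3.184x → x* = 14.4742.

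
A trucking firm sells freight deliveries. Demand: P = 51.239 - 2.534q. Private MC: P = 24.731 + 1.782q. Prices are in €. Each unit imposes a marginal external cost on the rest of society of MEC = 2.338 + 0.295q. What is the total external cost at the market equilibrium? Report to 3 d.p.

Market equilibrium (private): 24.731 + 1.782q = 51.239 - 2.534q → q_m = 6.1418.
Total external cost = ∫₀^{q_m} (2.338 + 0.295q) dq = 2.338×6.1418 + ½×0.295×6.1418² = 19.9235.

€19.923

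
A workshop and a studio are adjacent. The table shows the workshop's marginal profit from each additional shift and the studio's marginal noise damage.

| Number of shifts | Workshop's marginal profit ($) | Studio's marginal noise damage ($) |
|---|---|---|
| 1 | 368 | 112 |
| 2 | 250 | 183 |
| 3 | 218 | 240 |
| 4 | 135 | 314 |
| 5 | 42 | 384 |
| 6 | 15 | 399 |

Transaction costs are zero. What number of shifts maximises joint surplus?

Bargaining reaches the level where marginal profit last exceeds marginal noise damage.
That holds through level 2 (250 ≥ 183) but not at 3 (218 < 240).

2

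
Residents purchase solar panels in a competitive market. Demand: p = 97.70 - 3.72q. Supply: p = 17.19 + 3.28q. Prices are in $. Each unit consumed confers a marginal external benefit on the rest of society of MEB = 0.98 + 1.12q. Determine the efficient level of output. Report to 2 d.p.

q* = 13.86

Social marginal benefit = demand + MEB = 98.68 - 2.60q.
Set SMB = MC: 98.68 - 2.60q = 17.19 + 3.28q → q* = 13.8588.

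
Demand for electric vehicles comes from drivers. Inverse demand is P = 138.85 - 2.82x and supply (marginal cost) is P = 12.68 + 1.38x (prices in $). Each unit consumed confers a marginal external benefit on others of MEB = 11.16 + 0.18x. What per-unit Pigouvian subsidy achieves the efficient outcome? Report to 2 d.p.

Social marginal benefit = demand + MEB = 150.01 - 2.64x.
Set SMB = MC: 150.01 - 2.64x = 12.68 + 1.38x → x* = 34.1617.
The Pigouvian subsidy equals MEB at x*: 11.16 + 0.18×34.1617 = 17.3091.

subsidy = $17.31 per unit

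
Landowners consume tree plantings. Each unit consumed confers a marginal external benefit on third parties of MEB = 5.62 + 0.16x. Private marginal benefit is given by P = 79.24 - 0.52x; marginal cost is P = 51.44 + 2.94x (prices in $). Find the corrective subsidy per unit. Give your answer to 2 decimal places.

Social marginal benefit = demand + MEB = 84.86 - 0.36x.
Set SMB = MC: 84.86 - 0.36x = 51.44 + 2.94x → x* = 10.1273.
The Pigouvian subsidy equals MEB at x*: 5.62 + 0.16×10.1273 = 7.2404.

subsidy = $7.24 per unit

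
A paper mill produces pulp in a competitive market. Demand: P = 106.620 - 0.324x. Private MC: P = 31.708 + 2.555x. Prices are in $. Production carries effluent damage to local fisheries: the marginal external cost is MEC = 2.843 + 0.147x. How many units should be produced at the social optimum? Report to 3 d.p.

Social marginal cost = private MC + MEC = 34.551 + 2.702x.
Set SMC = demand: 34.551 + 2.702x = 106.620 - 0.324x → x* = 23.8166.

x* = 23.817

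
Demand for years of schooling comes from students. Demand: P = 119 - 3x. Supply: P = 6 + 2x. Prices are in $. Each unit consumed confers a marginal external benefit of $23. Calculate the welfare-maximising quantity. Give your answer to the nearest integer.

Social marginal benefit = demand + MEB = 142 - 3x.
Set SMB = MC: 142 - 3x = 6 + 2x → x* = 27.2000.

x* = 27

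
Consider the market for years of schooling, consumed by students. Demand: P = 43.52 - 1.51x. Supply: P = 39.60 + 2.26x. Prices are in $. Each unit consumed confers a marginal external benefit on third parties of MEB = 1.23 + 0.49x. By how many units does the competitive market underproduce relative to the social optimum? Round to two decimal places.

Market equilibrium (private): 39.60 + 2.26x = 43.52 - 1.51x → x_m = 1.0398.
Social marginal benefit = demand + MEB = 44.75 - 1.02x.
Set SMB = MC: 44.75 - 1.02x = 39.60 + 2.26x → x* = 1.5701.
Gap = |1.0398 − 1.5701| = 0.5303.

0.53 units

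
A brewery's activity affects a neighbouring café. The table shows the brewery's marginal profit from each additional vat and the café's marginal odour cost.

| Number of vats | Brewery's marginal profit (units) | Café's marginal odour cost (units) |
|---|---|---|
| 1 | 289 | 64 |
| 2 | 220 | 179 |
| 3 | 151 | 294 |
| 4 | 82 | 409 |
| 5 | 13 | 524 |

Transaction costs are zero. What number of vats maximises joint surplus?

Bargaining reaches the level where marginal profit last exceeds marginal odour cost.
That holds through level 2 (220 ≥ 179) but not at 3 (151 < 294).

2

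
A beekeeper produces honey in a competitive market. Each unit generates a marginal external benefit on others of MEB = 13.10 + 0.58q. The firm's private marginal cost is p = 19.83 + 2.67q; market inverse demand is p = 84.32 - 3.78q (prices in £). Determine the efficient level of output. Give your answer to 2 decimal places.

q* = 13.22

Social marginal cost = private MC − MEB = 6.73 + 2.09q.
Set SMC = demand: 6.73 + 2.09q = 84.32 - 3.78q → q* = 13.2181.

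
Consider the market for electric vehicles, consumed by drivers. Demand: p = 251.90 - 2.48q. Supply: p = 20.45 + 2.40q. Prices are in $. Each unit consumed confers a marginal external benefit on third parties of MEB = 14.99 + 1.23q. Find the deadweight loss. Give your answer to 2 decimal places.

DWL = $736.55

Market equilibrium (private): 20.45 + 2.40q = 251.90 - 2.48q → q_m = 47.4283.
Social marginal benefit = demand + MEB = 266.89 - 1.25q.
Set SMB = MC: 266.89 - 1.25q = 20.45 + 2.40q → q* = 67.5178.
Height of the DWL triangle at q_m is SMB(q_m) − MC(q_m) = MEB(q_m) = 73.3268.
DWL = ½ × 20.0895 × 73.3268 = 736.5494.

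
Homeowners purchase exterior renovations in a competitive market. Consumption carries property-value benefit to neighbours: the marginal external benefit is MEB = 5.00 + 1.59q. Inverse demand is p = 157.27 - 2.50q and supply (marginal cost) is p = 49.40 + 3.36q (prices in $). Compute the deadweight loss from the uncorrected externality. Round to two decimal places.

DWL = $137.51

Market equilibrium (private): 49.40 + 3.36q = 157.27 - 2.50q → q_m = 18.4078.
Social marginal benefit = demand + MEB = 162.27 - 0.91q.
Set SMB = MC: 162.27 - 0.91q = 49.40 + 3.36q → q* = 26.4333.
The loss is the area between SMB and MC from q* to q_m; with linear curves that's a triangle of height MEB(q_m).
DWL = ½ × 8.0255 × 34.2685 = 137.5109.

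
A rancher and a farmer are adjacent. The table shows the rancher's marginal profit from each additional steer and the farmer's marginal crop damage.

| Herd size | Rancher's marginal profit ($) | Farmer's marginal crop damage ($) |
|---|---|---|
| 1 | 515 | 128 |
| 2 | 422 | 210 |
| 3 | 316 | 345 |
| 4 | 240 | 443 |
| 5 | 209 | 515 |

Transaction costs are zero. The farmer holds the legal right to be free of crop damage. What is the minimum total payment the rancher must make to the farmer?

$338

Efficient level: marginal profit ≥ marginal crop damage through level 2, so k* = 2.
With the farmer holding the right, the rancher must at least compensate total damage at k*: 128 + 210 = 338.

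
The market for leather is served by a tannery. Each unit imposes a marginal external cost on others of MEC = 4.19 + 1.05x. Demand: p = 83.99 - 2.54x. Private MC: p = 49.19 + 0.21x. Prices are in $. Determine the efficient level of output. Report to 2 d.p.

Social marginal cost = private MC + MEC = 53.38 + 1.26x.
Set SMC = demand: 53.38 + 1.26x = 83.99 - 2.54x → x* = 8.0553.

x* = 8.06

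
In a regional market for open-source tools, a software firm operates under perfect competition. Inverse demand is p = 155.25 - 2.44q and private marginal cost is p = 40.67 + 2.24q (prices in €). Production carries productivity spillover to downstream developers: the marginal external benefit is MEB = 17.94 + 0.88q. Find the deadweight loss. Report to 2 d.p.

DWL = €205.14

Market equilibrium (private): 40.67 + 2.24q = 155.25 - 2.44q → q_m = 24.4829.
Social marginal cost = private MC − MEB = 22.73 + 1.36q.
Set SMC = demand: 22.73 + 1.36q = 155.25 - 2.44q → q* = 34.8737.
The loss is the area between SMC and demand from q* to q_m; with linear curves that's a triangle of height MEB(q_m).
DWL = ½ × 10.3908 × 39.4850 = 205.1404.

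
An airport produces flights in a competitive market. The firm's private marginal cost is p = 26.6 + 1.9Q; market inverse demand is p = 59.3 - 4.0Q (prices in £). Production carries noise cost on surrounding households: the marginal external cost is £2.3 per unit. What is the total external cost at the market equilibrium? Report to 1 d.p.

Market equilibrium (private): 26.6 + 1.9Q = 59.3 - 4.0Q → Q_m = 5.5424.
Total external cost = MEC × Q_m = 2.3 × 5.5424 = 12.7475.

£12.7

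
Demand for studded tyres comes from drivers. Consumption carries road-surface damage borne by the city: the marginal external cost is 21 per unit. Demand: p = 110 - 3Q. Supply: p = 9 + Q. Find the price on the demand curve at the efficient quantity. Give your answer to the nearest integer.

P = 50

Social marginal benefit = demand − MEC = 89 - 3Q.
Set SMB = MC: 89 - 3Q = 9 + Q → Q* = 20.0000.
Consumer price on the demand curve at Q*: 110 − 3×20.0000 = 50.0000.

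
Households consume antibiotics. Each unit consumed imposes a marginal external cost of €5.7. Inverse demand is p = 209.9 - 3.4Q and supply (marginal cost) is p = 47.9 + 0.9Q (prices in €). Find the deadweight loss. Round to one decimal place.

DWL = €3.8

Market equilibrium (private): 47.9 + 0.9Q = 209.9 - 3.4Q → Q_m = 37.6744.
Social marginal benefit = demand − MEC = 204.2 - 3.4Q.
Set SMB = MC: 204.2 - 3.4Q = 47.9 + 0.9Q → Q* = 36.3488.
The welfare-loss triangle has base |Q_m − Q*| and height MEC(Q_m) (the vertical gap between SMB and MC is zero at Q* and MEC at Q_m).
DWL = ½ × 1.3256 × 5.7000 = 3.7780.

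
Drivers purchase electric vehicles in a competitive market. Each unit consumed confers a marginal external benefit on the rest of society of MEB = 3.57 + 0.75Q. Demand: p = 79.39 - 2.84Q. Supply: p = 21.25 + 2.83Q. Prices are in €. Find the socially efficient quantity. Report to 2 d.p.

Q* = 12.54

Social marginal benefit = demand + MEB = 82.96 - 2.09Q.
Set SMB = MC: 82.96 - 2.09Q = 21.25 + 2.83Q → Q* = 12.5427.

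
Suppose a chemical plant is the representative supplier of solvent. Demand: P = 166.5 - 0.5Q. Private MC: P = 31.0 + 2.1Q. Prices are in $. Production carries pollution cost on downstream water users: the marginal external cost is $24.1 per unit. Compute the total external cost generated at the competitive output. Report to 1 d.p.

Market equilibrium (private): 31.0 + 2.1Q = 166.5 - 0.5Q → Q_m = 52.1154.
Total external cost = MEC × Q_m = 24.1 × 52.1154 = 1255.9811.

$1256.0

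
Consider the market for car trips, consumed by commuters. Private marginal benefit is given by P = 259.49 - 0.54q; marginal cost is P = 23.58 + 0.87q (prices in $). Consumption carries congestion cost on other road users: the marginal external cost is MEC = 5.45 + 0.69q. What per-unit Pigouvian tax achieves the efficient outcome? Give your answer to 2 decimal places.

Social marginal benefit = demand − MEC = 254.04 - 1.23q.
Set SMB = MC: 254.04 - 1.23q = 23.58 + 0.87q → q* = 109.7429.
The Pigouvian tax equals MEC at q*: 5.45 + 0.69×109.7429 = 81.1726.

tax = $81.17 per unit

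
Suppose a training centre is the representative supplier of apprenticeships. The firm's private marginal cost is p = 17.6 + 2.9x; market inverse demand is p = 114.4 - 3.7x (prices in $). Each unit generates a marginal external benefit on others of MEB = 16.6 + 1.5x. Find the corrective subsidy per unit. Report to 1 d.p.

Social marginal cost = private MC − MEB = 1.0 + 1.4x.
Set SMC = demand: 1.0 + 1.4x = 114.4 - 3.7x → x* = 22.2353.
The Pigouvian subsidy equals MEB at x*: 16.6 + 1.5×22.2353 = 49.9530.

subsidy = $50.0 per unit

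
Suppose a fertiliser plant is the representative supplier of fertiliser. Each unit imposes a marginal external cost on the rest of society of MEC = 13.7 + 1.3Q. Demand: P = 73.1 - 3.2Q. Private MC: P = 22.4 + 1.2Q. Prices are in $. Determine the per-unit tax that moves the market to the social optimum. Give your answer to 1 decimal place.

Social marginal cost = private MC + MEC = 36.1 + 2.5Q.
Set SMC = demand: 36.1 + 2.5Q = 73.1 - 3.2Q → Q* = 6.4912.
The Pigouvian tax equals MEC at Q*: 13.7 + 1.3×6.4912 = 22.1386.

tax = $22.1 per unit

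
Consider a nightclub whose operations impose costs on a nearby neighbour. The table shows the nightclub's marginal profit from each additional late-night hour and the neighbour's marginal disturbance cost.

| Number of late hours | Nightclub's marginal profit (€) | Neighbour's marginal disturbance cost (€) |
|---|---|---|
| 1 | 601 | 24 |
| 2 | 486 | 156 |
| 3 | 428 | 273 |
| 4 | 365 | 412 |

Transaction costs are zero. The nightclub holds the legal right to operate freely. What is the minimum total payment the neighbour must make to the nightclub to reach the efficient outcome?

Left alone the nightclub would choose level 4 (marginal profit stays positive).
Efficient level: k* = 3 (marginal profit ≥ marginal disturbance cost through 3).
The neighbour must at least cover the nightclub's forgone profit from cutting 4→3: 365 = 365.

€365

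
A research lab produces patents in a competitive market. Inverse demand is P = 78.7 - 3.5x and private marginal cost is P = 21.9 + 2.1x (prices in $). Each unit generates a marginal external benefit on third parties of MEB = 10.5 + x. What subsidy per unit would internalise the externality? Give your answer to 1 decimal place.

subsidy = $25.1 per unit

Social marginal cost = private MC − MEB = 11.4 + 1.1x.
Set SMC = demand: 11.4 + 1.1x = 78.7 - 3.5x → x* = 14.6304.
The Pigouvian subsidy equals MEB at x*: 10.5 + 1.0×14.6304 = 25.1304.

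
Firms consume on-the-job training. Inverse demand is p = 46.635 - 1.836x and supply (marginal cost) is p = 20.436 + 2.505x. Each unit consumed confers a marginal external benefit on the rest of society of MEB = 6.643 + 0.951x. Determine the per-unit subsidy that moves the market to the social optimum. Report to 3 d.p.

Social marginal benefit = demand + MEB = 53.278 - 0.885x.
Set SMB = MC: 53.278 - 0.885x = 20.436 + 2.505x → x* = 9.6879.
The Pigouvian subsidy equals MEB at x*: 6.643 + 0.951×9.6879 = 15.8562.

subsidy = 15.856 per unit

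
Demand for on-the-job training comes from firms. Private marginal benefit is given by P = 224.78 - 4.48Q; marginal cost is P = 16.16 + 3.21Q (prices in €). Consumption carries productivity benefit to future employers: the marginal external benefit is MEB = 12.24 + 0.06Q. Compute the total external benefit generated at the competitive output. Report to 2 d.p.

Market equilibrium (private): 16.16 + 3.21Q = 224.78 - 4.48Q → Q_m = 27.1287.
Total external benefit = ∫₀^{Q_m} (12.24 + 0.06Q) dQ = 12.24×27.1287 + ½×0.06×27.1287² = 354.1343.

€354.13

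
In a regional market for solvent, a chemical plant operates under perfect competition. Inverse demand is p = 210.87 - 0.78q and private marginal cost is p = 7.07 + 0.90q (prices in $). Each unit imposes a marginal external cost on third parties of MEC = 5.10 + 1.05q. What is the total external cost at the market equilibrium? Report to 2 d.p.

Market equilibrium (private): 7.07 + 0.90q = 210.87 - 0.78q → q_m = 121.3095.
Total external cost = ∫₀^{q_m} (5.10 + 1.05q) dq = 5.10×121.3095 + ½×1.05×121.3095² = 8344.5757.

$8344.58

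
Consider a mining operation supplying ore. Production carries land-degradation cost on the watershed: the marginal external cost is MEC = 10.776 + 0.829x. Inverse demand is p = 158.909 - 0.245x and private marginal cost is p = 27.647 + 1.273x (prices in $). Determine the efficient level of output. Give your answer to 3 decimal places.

Social marginal cost = private MC + MEC = 38.423 + 2.102x.
Set SMC = demand: 38.423 + 2.102x = 158.909 - 0.245x → x* = 51.3362.

x* = 51.336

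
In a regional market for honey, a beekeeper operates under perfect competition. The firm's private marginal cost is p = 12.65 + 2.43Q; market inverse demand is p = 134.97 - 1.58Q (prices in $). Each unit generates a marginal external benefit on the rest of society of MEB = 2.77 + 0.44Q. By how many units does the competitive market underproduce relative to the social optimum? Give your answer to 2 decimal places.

Market equilibrium (private): 12.65 + 2.43Q = 134.97 - 1.58Q → Q_m = 30.5037.
Social marginal cost = private MC − MEB = 9.88 + 1.99Q.
Set SMC = demand: 9.88 + 1.99Q = 134.97 - 1.58Q → Q* = 35.0392.
Gap = |30.5037 − 35.0392| = 4.5355.

4.54 units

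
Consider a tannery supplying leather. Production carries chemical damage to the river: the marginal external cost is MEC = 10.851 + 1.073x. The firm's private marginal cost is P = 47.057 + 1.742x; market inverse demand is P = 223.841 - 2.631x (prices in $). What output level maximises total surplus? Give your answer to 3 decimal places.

Social marginal cost = private MC + MEC = 57.908 + 2.815x.
Set SMC = demand: 57.908 + 2.815x = 223.841 - 2.631x → x* = 30.4688.

x* = 30.469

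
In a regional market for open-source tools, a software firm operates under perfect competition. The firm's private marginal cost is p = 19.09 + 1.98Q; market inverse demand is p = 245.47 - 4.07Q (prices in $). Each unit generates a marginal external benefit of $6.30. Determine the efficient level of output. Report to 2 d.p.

Q* = 38.46

Social marginal cost = private MC − MEB = 12.79 + 1.98Q.
Set SMC = demand: 12.79 + 1.98Q = 245.47 - 4.07Q → Q* = 38.4595.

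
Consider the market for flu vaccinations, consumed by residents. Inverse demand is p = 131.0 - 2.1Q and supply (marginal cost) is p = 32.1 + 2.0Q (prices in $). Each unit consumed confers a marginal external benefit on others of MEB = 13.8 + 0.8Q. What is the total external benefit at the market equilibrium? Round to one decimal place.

Market equilibrium (private): 32.1 + 2.0Q = 131.0 - 2.1Q → Q_m = 24.1220.
Total external benefit = ∫₀^{Q_m} (13.8 + 0.8Q) dQ = 13.8×24.1220 + ½×0.8×24.1220² = 565.6320.

$565.6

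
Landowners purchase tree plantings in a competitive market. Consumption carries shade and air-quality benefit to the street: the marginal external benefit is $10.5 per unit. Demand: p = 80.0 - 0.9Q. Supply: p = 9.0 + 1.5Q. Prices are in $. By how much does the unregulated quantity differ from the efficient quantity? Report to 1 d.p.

4.4 units

Market equilibrium (private): 9.0 + 1.5Q = 80.0 - 0.9Q → Q_m = 29.5833.
Social marginal benefit = demand + MEB = 90.5 - 0.9Q.
Set SMB = MC: 90.5 - 0.9Q = 9.0 + 1.5Q → Q* = 33.9583.
Gap = |29.5833 − 33.9583| = 4.3750.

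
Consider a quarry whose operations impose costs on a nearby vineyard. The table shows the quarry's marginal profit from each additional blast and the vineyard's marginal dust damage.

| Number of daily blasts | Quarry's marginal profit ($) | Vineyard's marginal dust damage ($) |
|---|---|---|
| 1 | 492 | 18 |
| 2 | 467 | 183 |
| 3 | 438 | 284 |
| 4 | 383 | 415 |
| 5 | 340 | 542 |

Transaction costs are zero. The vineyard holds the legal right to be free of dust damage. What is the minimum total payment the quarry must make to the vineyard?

Efficient level: marginal profit ≥ marginal dust damage through level 3, so k* = 3.
With the vineyard holding the right, the quarry must at least compensate total damage at k*: 18 + 183 + 284 = 485.

$485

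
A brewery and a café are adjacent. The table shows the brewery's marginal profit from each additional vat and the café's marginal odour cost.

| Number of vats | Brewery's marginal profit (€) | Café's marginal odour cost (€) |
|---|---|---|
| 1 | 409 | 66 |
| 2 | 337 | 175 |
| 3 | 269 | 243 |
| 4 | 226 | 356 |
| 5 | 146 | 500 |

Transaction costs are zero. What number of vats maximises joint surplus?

3

Bargaining reaches the level where marginal profit last exceeds marginal odour cost.
That holds through level 3 (269 ≥ 243) but not at 4 (226 < 356).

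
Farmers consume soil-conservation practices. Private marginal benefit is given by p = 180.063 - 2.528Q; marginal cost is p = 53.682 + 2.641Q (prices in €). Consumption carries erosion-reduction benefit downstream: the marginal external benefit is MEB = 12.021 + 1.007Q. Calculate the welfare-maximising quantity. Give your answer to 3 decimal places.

Q* = 33.254

Social marginal benefit = demand + MEB = 192.084 - 1.521Q.
Set SMB = MC: 192.084 - 1.521Q = 53.682 + 2.641Q → Q* = 33.2537.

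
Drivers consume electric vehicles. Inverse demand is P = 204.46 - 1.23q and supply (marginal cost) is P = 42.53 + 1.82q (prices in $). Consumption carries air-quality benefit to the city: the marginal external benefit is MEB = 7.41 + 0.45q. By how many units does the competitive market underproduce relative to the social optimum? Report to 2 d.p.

12.04 units

Market equilibrium (private): 42.53 + 1.82q = 204.46 - 1.23q → q_m = 53.0918.
Social marginal benefit = demand + MEB = 211.87 - 0.78q.
Set SMB = MC: 211.87 - 0.78q = 42.53 + 1.82q → q* = 65.1308.
Gap = |53.0918 − 65.1308| = 12.0390.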